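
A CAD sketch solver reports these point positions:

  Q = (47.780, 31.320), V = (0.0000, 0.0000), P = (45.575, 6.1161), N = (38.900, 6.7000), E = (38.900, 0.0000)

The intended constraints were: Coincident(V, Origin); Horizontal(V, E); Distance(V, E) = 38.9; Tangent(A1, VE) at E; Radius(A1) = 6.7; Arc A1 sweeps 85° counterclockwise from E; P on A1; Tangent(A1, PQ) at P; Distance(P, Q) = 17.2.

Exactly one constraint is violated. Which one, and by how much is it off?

Distance(P, Q) = 17.2 — off by 8.10.

V = (0.00, 0.00) ✓; V.y = 0.00, E.y = 0.00 ✓; |VE| = 38.90 ✓; ∠(NE, EV) = 90.00° ✓; |NE| = 6.700 ✓; bearing(N→P) − bearing(N→E) = 85.00° ✓; |NP| = 6.700 ✓; ∠(NP, PQ) = 90.00° ✓; |PQ| = 25.30 ✗.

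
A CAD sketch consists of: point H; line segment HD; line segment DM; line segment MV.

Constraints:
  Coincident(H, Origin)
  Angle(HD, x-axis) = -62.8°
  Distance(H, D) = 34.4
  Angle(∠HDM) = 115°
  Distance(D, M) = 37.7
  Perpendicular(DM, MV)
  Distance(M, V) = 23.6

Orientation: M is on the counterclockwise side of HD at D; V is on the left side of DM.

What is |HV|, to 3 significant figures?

52.8

H is at the origin; HD runs at -62.8° with length 34.4, so D = 34.4·(cos -62.8°, sin -62.8°) = (15.7, -30.6). ∠HDM = 115.0°, so DM runs at -62.8° + (180° − 115.0°) = 2.20° from the x-axis; with |DM| = 37.7, M = D + 37.7·(cos 2.20°, sin 2.20°) = (53.4, -29.1). DM ⟂ MV; with |MV| = 23.6 on the left of DM, V = M + 23.6·(-0.0384, 0.999) = (52.5, -5.57). Then |HV| = |V − H| = 52.8.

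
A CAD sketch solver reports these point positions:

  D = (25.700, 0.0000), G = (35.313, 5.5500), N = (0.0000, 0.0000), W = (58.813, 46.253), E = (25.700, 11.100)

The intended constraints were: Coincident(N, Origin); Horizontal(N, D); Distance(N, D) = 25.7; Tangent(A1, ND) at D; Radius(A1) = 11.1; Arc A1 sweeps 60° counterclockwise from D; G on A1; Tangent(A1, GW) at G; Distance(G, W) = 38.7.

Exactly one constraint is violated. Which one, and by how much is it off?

Distance(G, W) = 38.7 — off by 8.30.

N = (0.00, 0.00) ✓; N.y = 0.00, D.y = 0.00 ✓; |ND| = 25.70 ✓; ∠(ED, DN) = 90.00° ✓; |ED| = 11.10 ✓; bearing(E→G) − bearing(E→D) = 60.00° ✓; |EG| = 11.10 ✓; ∠(EG, GW) = 90.00° ✓; |GW| = 47.00 ✗.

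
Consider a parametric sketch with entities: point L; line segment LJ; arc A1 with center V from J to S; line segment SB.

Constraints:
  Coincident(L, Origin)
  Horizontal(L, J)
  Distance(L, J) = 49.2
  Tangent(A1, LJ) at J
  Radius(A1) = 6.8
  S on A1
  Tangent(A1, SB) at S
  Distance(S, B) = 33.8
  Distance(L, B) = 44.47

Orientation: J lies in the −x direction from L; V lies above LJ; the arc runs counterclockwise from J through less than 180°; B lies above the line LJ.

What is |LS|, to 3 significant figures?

43.2

Checks: |VS| = 6.800 ✓; ∠(VS, SB) = 90.00° ✓; |SB| = 33.80 ✓; |LB| = 44.47 ✓.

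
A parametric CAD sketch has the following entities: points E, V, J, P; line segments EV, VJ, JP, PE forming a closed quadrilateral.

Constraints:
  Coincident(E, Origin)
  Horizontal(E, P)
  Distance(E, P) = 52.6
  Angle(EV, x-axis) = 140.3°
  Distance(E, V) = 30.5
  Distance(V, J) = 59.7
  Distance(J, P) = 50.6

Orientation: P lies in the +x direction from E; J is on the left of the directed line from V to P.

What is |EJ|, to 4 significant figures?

54.60

Checks: |VJ| = 59.70 ✓; |JP| = 50.60 ✓.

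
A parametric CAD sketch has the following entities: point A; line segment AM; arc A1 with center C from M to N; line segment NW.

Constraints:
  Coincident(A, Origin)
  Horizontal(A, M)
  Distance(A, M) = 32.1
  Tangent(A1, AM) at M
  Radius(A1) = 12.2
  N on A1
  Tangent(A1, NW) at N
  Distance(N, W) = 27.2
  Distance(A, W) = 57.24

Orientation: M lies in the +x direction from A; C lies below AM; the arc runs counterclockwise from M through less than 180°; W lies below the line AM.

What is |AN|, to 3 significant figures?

30.2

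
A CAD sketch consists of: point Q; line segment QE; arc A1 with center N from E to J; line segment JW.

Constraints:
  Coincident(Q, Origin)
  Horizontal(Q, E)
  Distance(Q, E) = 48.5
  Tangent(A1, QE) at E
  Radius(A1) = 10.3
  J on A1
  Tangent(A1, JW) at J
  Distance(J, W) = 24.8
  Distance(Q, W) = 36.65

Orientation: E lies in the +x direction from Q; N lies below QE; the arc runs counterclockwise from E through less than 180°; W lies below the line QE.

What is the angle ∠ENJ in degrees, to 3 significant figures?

57.0°

Checks: |NJ| = 10.30 ✓; ∠(NJ, JW) = 90.00° ✓; |JW| = 24.80 ✓; |QW| = 36.65 ✓.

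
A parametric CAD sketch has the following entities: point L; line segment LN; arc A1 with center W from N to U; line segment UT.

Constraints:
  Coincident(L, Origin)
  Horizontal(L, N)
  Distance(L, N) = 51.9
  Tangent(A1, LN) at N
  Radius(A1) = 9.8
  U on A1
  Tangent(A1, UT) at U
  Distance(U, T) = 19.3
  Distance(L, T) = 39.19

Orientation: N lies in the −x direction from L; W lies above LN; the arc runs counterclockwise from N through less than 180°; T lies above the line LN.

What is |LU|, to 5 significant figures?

43.881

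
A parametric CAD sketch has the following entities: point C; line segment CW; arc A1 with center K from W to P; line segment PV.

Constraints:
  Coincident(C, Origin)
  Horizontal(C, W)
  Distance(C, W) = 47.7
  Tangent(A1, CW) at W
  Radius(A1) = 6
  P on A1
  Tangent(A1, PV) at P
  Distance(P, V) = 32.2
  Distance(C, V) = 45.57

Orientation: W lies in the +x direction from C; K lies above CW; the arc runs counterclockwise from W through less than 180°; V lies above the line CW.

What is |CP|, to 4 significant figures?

53.10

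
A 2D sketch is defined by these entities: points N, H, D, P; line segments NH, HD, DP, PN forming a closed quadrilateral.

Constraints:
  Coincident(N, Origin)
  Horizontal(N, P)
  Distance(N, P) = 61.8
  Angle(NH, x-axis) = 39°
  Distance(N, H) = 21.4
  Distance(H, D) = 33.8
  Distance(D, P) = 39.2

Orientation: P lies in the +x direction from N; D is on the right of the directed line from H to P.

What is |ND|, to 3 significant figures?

33.0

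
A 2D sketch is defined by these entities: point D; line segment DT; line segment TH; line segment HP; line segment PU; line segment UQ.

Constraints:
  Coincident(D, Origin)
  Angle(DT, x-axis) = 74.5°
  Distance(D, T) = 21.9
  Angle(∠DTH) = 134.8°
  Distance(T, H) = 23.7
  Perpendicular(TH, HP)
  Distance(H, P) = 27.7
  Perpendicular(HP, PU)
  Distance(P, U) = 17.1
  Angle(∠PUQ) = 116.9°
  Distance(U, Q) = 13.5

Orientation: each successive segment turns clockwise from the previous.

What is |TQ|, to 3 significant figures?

15.7

HP ⟂ PU, so PU runs at -151°; with |PU| = 17.1, U = (25.2, 0.177). ∠PUQ = 116.9° gives UQ at 146° from the x-axis; with |UQ| = 13.5, Q = (13.9, 7.69). Then |TQ| = |Q − T| = 15.7.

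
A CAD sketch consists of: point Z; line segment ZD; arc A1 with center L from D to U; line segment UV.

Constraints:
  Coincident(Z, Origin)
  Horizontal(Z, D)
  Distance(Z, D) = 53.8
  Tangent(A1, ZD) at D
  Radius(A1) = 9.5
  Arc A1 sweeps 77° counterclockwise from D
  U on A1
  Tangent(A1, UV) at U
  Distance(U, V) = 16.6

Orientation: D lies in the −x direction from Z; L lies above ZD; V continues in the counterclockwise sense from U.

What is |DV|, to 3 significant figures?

26.9

Z is at the origin; ZD is horizontal with |ZD| = 53.8 and D on the −x side, so D = (-53.8, 0.00). The tangent condition forces LD to be normal to ZD, so L = D + (0, 9.5) = (-53.8, 9.50). On A1, D sits at bearing -90° from L; a 77° counterclockwise sweep puts U at bearing -13°, so U = L + 9.5·(cos -13°, sin -13°) = (-44.5, 7.36). Tangency of A1 to UV means the radius LU is perpendicular to UV, so UV runs along (−sin -13°, cos -13°); with |UV| = 16.6, V = (-40.8, 23.5). Then |DV| = |V − D| = 26.9.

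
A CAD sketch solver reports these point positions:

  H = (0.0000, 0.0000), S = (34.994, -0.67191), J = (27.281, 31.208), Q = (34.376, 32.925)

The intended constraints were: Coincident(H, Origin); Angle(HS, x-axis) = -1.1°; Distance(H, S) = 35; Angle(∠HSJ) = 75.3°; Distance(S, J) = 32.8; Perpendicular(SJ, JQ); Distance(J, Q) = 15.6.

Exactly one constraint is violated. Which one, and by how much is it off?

Distance(J, Q) = 15.6 — off by 8.30.

H = (0.00, 0.00) ✓; HS at -1.100° ✓; |HS| = 35.00 ✓; ∠HSJ = 75.30° ✓; |SJ| = 32.80 ✓; ∠(SJ, JQ) = 90.00° ✓; |JQ| = 7.300 ✗.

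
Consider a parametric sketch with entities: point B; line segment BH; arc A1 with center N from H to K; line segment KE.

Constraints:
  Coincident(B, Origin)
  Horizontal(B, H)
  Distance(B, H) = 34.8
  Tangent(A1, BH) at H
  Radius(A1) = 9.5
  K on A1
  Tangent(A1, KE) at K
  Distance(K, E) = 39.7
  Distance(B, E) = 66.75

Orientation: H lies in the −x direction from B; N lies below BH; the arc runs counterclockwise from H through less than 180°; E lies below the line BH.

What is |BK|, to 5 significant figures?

45.248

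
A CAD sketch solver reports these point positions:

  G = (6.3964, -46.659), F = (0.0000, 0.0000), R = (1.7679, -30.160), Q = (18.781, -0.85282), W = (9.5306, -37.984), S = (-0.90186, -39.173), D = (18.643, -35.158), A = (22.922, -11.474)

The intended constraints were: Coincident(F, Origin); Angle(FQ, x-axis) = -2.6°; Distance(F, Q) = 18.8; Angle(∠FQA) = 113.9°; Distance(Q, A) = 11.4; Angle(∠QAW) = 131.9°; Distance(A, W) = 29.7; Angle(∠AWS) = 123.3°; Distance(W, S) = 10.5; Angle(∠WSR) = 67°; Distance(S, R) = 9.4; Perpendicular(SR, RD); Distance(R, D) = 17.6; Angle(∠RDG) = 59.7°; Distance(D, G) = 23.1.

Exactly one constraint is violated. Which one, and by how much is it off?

Distance(D, G) = 23.1 — off by 6.30.

F = (0.00, 0.00) ✓; FQ at -2.600° ✓; |FQ| = 18.80 ✓; ∠FQA = 113.9° ✓; |QA| = 11.40 ✓; ∠QAW = 131.9° ✓; |AW| = 29.70 ✓; ∠AWS = 123.3° ✓; |WS| = 10.50 ✓; ∠WSR = 67.00° ✓; |SR| = 9.400 ✓; ∠(SR, RD) = 90.00° ✓; |RD| = 17.60 ✓; ∠RDG = 59.70° ✓; |DG| = 16.80 ✗.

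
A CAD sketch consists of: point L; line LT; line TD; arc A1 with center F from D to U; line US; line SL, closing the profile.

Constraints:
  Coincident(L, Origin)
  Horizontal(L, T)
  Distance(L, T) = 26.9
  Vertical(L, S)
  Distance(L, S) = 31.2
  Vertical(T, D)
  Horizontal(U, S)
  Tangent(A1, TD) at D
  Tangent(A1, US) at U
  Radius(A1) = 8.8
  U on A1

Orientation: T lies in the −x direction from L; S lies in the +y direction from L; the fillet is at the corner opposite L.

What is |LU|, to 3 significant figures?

36.1

L is at the origin; L and T share the same y with |LT| = 26.9 and T on the −x side, so T = (-26.9, 0.00). L and S share the same x with |LS| = 31.2 and S on the +y side, so S = (0.00, 31.2). The virtual corner opposite L is at (-26.9, 31.2). Since A1 is tangent to TD there, FD ⟂ TD and since A1 is tangent to US there, FU ⟂ US, with radius 8.8, so the center F sits 8.8 in from both sides at F = (-18.1, 22.4). That places the tangent points at D = (-26.9, 22.4) on TD and U = (-18.1, 31.2) on US. Then |LU| = |U − L| = 36.1.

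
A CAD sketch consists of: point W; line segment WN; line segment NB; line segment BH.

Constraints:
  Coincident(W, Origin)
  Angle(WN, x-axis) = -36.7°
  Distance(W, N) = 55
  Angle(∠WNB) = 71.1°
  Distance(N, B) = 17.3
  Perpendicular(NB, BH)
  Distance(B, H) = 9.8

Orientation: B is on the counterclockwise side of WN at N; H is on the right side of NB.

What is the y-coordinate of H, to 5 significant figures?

-19.393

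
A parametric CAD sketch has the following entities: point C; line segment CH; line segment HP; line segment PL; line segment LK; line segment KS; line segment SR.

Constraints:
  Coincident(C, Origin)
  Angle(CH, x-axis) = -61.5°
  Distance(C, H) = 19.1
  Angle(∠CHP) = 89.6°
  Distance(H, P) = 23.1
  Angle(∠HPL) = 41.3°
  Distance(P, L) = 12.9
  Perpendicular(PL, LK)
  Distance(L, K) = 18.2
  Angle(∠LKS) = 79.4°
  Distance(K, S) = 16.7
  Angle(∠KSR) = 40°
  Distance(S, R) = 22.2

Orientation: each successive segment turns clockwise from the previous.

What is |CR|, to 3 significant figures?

14.4

∠LKS = 79.4° gives KS at -121° from the x-axis; with |KS| = 16.7, S = (1.66, -36.3). ∠KSR = 40.0° gives SR at 98.8° from the x-axis; with |SR| = 22.2, R = (-1.74, -14.3). Then |CR| = |R − C| = 14.4.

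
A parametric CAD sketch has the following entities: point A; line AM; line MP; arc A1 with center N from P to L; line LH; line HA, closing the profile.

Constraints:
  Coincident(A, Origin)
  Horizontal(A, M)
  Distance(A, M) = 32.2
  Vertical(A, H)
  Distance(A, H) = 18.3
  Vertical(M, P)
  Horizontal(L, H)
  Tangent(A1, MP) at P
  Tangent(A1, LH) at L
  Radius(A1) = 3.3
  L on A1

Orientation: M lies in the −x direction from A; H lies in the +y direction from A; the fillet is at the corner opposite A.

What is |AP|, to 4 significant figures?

35.52

A is at the origin; A and M share the same y with |AM| = 32.2 and M on the −x side, so M = (-32.20, 0.000). A and H share the same x with |AH| = 18.3 and H on the +y side, so H = (0.000, 18.30). The virtual corner opposite A is at (-32.20, 18.30). The tangent condition forces NP to be normal to MP and A1 meets LH tangentially, so NL is at right angles to LH, with radius 3.3, so the center N sits 3.3 in from both sides at N = (-28.90, 15.00). That places the tangent points at P = (-32.20, 15.00) on MP and L = (-28.90, 18.30) on LH. Then |AP| = |P − A| = 35.52.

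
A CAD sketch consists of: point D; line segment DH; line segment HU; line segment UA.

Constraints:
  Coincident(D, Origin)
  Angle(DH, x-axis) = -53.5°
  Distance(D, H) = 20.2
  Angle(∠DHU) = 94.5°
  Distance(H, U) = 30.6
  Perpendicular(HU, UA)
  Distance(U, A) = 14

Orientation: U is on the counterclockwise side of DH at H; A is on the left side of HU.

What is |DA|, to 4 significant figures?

32.76

∠DHU = 94.5°, so HU runs at -53.5° + (180° − 94.5°) = 32.00° from the x-axis; with |HU| = 30.6, U = H + 30.6·(cos 32.00°, sin 32.00°) = (37.97, -0.02238). HU is perpendicular to UA; with |UA| = 14.0 on the left of HU, A = U + 14.0·(-0.5299, 0.8480) = (30.55, 11.85). Then |DA| = |A − D| = 32.76.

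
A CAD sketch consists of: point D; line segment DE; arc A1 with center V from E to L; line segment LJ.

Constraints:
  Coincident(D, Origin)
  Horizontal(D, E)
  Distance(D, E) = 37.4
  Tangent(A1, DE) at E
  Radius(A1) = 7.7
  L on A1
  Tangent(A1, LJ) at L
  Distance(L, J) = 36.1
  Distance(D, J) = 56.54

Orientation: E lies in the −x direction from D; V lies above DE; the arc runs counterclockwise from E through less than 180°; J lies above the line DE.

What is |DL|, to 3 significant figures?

31.0

Checks: |VL| = 7.700 ✓; ∠(VL, LJ) = 90.00° ✓; |LJ| = 36.10 ✓; |DJ| = 56.54 ✓.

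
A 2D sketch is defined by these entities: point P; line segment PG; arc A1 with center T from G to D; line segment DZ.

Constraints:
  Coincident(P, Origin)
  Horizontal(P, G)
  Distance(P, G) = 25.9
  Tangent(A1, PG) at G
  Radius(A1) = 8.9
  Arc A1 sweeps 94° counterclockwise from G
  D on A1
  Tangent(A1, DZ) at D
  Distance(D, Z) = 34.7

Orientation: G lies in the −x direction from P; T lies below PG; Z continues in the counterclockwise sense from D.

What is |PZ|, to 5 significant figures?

54.727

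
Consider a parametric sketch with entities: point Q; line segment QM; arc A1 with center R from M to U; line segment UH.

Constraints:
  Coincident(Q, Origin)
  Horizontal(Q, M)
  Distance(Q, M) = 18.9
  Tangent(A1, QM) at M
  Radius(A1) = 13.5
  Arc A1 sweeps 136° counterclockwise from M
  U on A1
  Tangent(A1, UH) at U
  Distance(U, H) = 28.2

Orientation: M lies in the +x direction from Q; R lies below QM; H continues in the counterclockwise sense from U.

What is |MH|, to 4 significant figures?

44.17

Q is at the origin; Q and M share the same y with |QM| = 18.9 and M on the +x side, so M = (18.90, 0.000). A1 meets QM tangentially, so RM is at right angles to QM, so R = M + (0, -13.5) = (18.90, -13.50). On A1, M sits at bearing 90° from R; a 136° counterclockwise sweep puts U at bearing 226°, so U = R + 13.5·(cos 226°, sin 226°) = (9.522, -23.21). A1 meets UH tangentially, so RU is at right angles to UH, so UH runs along (−sin 226°, cos 226°); with |UH| = 28.2, H = (29.81, -42.80). Then |MH| = |H − M| = 44.17.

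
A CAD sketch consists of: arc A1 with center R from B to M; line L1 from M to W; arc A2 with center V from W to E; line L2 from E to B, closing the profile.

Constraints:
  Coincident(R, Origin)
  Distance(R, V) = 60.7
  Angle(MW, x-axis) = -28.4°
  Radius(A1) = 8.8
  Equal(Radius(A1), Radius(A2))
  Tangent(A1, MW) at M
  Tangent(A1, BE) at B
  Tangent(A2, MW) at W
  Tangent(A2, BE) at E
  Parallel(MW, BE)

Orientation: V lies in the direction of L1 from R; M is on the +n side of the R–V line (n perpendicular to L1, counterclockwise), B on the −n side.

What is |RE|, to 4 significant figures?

61.33

The slot axis is L1's direction at -28.4°, so u = (cos -28.4°, sin -28.4°) = (0.8796, -0.4756) and n = (−sin -28.4°, cos -28.4°) = (0.4756, 0.8796). R is at the origin and V lies 60.7 along u from R, so V = 60.7·u = (53.39, -28.87). Tangency of A1 to both parallel lines with radius 8.8 puts M and B at R ± 8.8·n: M = (4.185, 7.741), B = (-4.185, -7.741). Equal radii place W and E the same way about V: W = V + 8.8·n = (57.58, -21.13), E = V − 8.8·n = (49.21, -36.61). Then |RE| = |E − R| = 61.33.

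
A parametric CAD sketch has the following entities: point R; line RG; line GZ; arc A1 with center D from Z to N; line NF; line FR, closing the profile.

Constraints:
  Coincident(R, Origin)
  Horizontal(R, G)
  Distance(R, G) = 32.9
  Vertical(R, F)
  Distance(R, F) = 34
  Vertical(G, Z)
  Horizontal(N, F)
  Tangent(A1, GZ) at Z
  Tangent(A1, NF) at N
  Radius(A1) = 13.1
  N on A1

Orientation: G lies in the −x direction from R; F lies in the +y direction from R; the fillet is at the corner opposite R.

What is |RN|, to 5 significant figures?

39.345

R is at the origin; R and G share the same y with |RG| = 32.9 and G on the −x side, so G = (-32.900, 0.0000). RF is vertical with |RF| = 34.0 and F on the +y side, so F = (0.0000, 34.000). The virtual corner opposite R is at (-32.900, 34.000). Since A1 is tangent to GZ there, DZ ⟂ GZ and A1 meets NF tangentially, so DN is at right angles to NF, with radius 13.1, so the center D sits 13.1 in from both sides at D = (-19.800, 20.900). That places the tangent points at Z = (-32.900, 20.900) on GZ and N = (-19.800, 34.000) on NF. Then |RN| = |N − R| = 39.345.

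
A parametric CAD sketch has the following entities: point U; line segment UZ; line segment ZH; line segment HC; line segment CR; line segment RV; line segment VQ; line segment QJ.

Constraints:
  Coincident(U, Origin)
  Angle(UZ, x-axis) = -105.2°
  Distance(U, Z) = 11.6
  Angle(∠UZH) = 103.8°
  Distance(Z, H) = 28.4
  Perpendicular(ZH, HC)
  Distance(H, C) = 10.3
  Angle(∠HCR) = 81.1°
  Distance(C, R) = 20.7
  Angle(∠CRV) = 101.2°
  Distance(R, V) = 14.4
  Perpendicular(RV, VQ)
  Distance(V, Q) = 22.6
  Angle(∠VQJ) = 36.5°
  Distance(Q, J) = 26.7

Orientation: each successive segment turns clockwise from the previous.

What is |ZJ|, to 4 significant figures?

12.51

U is at the origin; UZ runs at -105.2° with length 11.6, so Z = (-3.041, -11.19). ∠UZH = 103.8° gives ZH at 178.6° from the x-axis; with |ZH| = 28.4, H = (-31.43, -10.50). The perpendicularity gives HC at right angles to ZH, so HC runs at 88.60°; with |HC| = 10.3, C = (-31.18, -0.2034). ∠HCR = 81.1° gives CR at -10.30° from the x-axis; with |CR| = 20.7, R = (-10.81, -3.905). ∠CRV = 101.2° gives RV at -89.10° from the x-axis; with |RV| = 14.4, V = (-10.59, -18.30). RV is perpendicular to VQ, so VQ runs at -179.1°; with |VQ| = 22.6, Q = (-33.19, -18.66). ∠VQJ = 36.5° gives QJ at 37.40° from the x-axis; with |QJ| = 26.7, J = (-11.98, -2.441). Then |ZJ| = |J − Z| = 12.51.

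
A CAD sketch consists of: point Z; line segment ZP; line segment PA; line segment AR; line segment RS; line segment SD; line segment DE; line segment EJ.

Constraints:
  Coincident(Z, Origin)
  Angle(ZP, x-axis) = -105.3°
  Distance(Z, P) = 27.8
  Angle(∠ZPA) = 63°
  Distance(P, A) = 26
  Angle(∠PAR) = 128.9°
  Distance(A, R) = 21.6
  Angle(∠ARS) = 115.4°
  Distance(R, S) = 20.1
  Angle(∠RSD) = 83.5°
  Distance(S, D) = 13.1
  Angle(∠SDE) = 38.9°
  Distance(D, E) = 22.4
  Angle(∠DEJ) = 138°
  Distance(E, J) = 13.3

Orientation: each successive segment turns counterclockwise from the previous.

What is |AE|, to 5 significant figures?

29.963

∠RSD = 83.5° gives SD at -136.10° from the x-axis; with |SD| = 13.1, D = (6.3500, 4.5533). ∠SDE = 38.9° gives DE at 5.0000° from the x-axis; with |DE| = 22.4, E = (28.665, 6.5056). Then |AE| = |E − A| = 29.963.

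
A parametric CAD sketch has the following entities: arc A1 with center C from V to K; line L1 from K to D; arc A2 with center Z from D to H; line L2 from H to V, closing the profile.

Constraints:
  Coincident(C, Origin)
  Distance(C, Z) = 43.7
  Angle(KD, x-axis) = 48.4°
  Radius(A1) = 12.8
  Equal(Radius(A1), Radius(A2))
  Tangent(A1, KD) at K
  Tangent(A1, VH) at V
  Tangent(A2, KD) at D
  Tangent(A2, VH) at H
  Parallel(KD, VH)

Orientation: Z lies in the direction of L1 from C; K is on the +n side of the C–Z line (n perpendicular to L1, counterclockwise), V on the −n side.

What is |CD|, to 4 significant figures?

45.54

The slot axis is L1's direction at 48.4°, so u = (cos 48.4°, sin 48.4°) = (0.6639, 0.7478) and n = (−sin 48.4°, cos 48.4°) = (-0.7478, 0.6639). C is at the origin and Z lies 43.7 along u from C, so Z = 43.7·u = (29.01, 32.68). Tangency of A1 to both parallel lines with radius 12.8 puts K and V at C ± 12.8·n: K = (-9.572, 8.498), V = (9.572, -8.498). Equal radii place D and H the same way about Z: D = Z + 12.8·n = (19.44, 41.18), H = Z − 12.8·n = (38.59, 24.18). Then |CD| = |D − C| = 45.54.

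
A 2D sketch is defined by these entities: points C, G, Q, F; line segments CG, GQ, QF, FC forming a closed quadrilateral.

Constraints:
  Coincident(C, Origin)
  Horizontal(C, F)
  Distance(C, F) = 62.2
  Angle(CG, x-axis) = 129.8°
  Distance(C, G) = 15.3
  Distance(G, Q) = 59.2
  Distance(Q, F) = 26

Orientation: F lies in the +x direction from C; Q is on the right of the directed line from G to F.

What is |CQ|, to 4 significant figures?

45.32

Checks: |GQ| = 59.20 ✓; |QF| = 26.00 ✓.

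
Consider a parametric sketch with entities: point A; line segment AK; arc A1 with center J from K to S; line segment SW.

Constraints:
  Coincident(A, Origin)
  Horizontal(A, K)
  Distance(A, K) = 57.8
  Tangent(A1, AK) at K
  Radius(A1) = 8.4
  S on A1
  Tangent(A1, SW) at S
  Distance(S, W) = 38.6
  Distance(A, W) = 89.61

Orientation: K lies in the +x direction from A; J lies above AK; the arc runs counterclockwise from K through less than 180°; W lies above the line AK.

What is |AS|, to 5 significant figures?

65.866

A is at the origin; A and K share the same y with |AK| = 57.8 and K on the +x side, so K = (57.800, 0.0000). The tangent condition forces JK to be normal to AK, so J = K + (0, 8.4) = (57.800, 8.4000). Since JS ⟂ SW (tangency), |JW| = √(8.4² + 38.6²) = 39.503 regardless of where S sits on A1. So W lies on both circle(A, 89.61) and circle(J, 39.503); the above-AK intersection is W = (79.452, 41.441). S is the foot of the tangent from W: S = (65.644, 5.3953).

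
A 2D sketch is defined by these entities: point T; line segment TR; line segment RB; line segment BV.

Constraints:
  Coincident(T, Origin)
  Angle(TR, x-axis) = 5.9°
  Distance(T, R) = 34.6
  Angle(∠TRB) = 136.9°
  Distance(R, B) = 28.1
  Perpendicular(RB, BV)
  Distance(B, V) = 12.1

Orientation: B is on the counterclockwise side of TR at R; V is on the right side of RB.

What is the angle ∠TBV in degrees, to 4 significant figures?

113.9°

∠TRB = 136.9°, so RB runs at 5.9° + (180° − 136.9°) = 49.00° from the x-axis; with |RB| = 28.1, B = R + 28.1·(cos 49.00°, sin 49.00°) = (52.85, 24.76). RB is perpendicular to BV; with |BV| = 12.1 on the right of RB, V = B + 12.1·(0.7547, -0.6561) = (61.98, 16.83). Then cos ∠TBV = BT·BV / (|BT||BV|), giving 113.9°.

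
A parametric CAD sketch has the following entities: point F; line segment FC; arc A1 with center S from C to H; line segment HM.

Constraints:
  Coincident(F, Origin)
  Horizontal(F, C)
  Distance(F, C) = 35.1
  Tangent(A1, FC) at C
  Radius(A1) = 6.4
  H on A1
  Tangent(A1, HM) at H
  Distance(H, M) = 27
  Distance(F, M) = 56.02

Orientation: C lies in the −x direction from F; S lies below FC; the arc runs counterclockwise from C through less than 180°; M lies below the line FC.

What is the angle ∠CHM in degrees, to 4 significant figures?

140.0°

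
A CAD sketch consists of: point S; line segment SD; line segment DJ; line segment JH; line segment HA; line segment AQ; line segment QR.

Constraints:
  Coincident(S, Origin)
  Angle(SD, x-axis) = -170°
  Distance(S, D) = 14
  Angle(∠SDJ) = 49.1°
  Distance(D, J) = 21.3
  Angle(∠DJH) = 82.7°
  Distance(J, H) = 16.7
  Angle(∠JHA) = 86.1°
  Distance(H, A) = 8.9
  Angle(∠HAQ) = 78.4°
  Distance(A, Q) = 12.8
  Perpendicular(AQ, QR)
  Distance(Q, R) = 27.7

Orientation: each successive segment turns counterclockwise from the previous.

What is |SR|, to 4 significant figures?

31.94

∠HAQ = 78.4° gives AQ at -106.3° from the x-axis; with |AQ| = 12.8, Q = (0.08459, -9.792). The perpendicularity gives QR at right angles to AQ, so QR runs at -16.30°; with |QR| = 27.7, R = (26.67, -17.57). Then |SR| = |R − S| = 31.94.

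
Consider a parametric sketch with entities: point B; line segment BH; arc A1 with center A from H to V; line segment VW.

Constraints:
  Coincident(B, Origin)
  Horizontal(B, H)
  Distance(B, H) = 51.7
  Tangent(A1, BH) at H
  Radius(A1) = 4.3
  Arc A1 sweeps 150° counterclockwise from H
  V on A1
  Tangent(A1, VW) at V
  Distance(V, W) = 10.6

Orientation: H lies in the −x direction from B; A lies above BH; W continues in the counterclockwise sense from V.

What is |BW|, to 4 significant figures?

60.22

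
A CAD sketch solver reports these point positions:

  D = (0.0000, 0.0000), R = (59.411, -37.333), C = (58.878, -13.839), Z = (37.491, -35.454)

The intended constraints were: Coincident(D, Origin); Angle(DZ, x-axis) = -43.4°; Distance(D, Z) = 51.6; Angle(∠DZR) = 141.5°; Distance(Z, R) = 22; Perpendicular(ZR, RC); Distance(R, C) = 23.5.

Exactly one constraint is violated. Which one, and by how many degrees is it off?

Perpendicular(ZR, RC) — off by 6.20°.

D = (0.00, 0.00) ✓; DZ at -43.40° ✓; |DZ| = 51.60 ✓; ∠DZR = 141.5° ✓; |ZR| = 22.00 ✓; ∠(ZR, RC) = 96.20° ✗; |RC| = 23.50 ✓.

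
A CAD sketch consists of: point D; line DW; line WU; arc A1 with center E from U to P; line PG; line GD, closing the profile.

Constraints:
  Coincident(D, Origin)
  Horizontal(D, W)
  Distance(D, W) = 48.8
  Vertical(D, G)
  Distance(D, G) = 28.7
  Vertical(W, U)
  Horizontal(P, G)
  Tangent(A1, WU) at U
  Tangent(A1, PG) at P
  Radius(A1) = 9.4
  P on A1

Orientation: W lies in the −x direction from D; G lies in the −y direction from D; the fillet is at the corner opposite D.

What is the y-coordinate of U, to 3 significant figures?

-19.3

D is at the origin; D and W share the same y with |DW| = 48.8 and W on the −x side, so W = (-48.8, 0.00). D and G share the same x with |DG| = 28.7 and G on the −y side, so G = (0.00, -28.7). The virtual corner opposite D is at (-48.8, -28.7). Tangency of A1 to WU means the radius EU is perpendicular to WU and tangency of A1 to PG means the radius EP is perpendicular to PG, with radius 9.4, so the center E sits 9.4 in from both sides at E = (-39.4, -19.3). That places the tangent points at U = (-48.8, -19.3) on WU and P = (-39.4, -28.7) on PG. So U.y = -19.3.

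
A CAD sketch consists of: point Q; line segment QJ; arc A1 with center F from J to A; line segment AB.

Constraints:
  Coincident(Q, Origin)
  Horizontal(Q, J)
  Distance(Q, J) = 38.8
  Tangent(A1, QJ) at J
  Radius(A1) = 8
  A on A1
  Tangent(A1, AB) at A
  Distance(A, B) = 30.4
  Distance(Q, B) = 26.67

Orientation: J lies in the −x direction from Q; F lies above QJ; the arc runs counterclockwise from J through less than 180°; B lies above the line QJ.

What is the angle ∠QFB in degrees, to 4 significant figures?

42.16°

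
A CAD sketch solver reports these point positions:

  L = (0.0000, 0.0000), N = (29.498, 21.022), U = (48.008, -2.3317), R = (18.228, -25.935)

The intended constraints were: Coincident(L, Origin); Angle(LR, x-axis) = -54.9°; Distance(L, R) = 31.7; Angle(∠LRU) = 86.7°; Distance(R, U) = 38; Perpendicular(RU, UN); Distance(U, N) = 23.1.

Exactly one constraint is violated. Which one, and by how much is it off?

Distance(U, N) = 23.1 — off by 6.70.

L = (0.00, 0.00) ✓; LR at -54.90° ✓; |LR| = 31.70 ✓; ∠LRU = 86.70° ✓; |RU| = 38.00 ✓; ∠(RU, UN) = 90.00° ✓; |UN| = 29.80 ✗.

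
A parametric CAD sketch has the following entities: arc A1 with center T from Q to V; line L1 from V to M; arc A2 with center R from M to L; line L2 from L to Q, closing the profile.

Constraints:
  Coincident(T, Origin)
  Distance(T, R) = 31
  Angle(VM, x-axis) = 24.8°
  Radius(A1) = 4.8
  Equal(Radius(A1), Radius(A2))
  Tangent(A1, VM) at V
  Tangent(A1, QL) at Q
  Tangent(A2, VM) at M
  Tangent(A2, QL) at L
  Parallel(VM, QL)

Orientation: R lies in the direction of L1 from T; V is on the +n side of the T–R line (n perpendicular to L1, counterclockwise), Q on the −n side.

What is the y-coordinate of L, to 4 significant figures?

8.646

Tangency of A1 to both parallel lines with radius 4.8 puts V and Q at T ± 4.8·n: V = (-2.013, 4.357), Q = (2.013, -4.357). Equal radii place M and L the same way about R: M = R + 4.8·n = (26.13, 17.36), L = R − 4.8·n = (30.15, 8.646). So L.y = 8.646.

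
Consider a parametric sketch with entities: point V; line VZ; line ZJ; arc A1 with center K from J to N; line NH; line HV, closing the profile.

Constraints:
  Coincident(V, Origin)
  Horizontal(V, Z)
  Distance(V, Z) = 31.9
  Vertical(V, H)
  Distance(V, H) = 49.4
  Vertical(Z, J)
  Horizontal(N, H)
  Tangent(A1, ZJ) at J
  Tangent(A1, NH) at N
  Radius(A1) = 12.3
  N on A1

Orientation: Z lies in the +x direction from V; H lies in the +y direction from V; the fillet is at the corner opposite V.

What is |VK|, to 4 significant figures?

41.96

V is at the origin; V and Z share the same y with |VZ| = 31.9 and Z on the +x side, so Z = (31.90, 0.000). VH is vertical with |VH| = 49.4 and H on the +y side, so H = (0.000, 49.40). The virtual corner opposite V is at (31.90, 49.40). The tangent condition forces KJ to be normal to ZJ and since A1 is tangent to NH there, KN ⟂ NH, with radius 12.3, so the center K sits 12.3 in from both sides at K = (19.60, 37.10). Then |VK| = |K − V| = 41.96.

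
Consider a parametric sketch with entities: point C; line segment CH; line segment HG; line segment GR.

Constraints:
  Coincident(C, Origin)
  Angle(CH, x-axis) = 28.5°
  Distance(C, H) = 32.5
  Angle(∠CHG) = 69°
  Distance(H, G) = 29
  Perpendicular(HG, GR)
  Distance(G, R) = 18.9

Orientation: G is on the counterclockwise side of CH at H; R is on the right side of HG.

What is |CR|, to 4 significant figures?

52.21

∠CHG = 69.0°, so HG runs at 28.5° + (180° − 69.0°) = 139.5° from the x-axis; with |HG| = 29.0, G = H + 29.0·(cos 139.5°, sin 139.5°) = (6.510, 34.34). The perpendicularity gives GR at right angles to HG; with |GR| = 18.9 on the right of HG, R = G + 18.9·(0.6494, 0.7604) = (18.78, 48.71). Then |CR| = |R − C| = 52.21.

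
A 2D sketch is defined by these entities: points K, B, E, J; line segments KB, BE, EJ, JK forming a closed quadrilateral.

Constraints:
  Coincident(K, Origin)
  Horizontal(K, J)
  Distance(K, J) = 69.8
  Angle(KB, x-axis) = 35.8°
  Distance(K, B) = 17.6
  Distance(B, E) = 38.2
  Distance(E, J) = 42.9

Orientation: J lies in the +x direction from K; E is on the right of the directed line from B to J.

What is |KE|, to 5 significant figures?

40.440

Checks: |BE| = 38.20 ✓; |EJ| = 42.90 ✓.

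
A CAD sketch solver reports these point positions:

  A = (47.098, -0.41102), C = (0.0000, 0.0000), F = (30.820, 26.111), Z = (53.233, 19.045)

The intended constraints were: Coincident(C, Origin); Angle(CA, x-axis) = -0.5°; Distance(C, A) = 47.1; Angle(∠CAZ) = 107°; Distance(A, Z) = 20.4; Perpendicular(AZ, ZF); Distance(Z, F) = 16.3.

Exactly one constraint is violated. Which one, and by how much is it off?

Distance(Z, F) = 16.3 — off by 7.20.

C = (0.00, 0.00) ✓; CA at -0.5000° ✓; |CA| = 47.10 ✓; ∠CAZ = 107.0° ✓; |AZ| = 20.40 ✓; ∠(AZ, ZF) = 90.00° ✓; |ZF| = 23.50 ✗.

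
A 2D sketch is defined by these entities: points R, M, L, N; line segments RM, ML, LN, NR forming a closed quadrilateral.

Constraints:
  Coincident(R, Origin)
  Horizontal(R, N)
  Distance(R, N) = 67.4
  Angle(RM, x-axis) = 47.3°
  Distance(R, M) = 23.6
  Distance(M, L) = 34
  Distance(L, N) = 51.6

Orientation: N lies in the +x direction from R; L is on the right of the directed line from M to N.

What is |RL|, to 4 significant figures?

24.85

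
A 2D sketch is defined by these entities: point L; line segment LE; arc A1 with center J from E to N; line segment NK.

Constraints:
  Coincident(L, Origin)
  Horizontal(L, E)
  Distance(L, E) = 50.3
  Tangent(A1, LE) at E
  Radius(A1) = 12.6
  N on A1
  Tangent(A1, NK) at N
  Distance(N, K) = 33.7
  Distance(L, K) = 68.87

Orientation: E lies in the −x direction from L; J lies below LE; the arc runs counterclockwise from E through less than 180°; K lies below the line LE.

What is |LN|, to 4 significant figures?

64.34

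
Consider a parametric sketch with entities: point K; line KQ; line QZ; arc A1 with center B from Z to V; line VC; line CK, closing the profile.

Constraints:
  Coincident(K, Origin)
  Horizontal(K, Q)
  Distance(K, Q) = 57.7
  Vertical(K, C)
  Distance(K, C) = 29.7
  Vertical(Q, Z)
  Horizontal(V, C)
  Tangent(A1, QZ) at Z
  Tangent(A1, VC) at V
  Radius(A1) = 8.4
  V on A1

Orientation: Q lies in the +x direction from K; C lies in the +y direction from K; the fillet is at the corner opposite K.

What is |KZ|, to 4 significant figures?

61.51

K is at the origin; K and Q share the same y with |KQ| = 57.7 and Q on the +x side, so Q = (57.70, 0.000). K and C share the same x with |KC| = 29.7 and C on the +y side, so C = (0.000, 29.70). The virtual corner opposite K is at (57.70, 29.70). Tangency of A1 to QZ means the radius BZ is perpendicular to QZ and A1 meets VC tangentially, so BV is at right angles to VC, with radius 8.4, so the center B sits 8.4 in from both sides at B = (49.30, 21.30). That places the tangent points at Z = (57.70, 21.30) on QZ and V = (49.30, 29.70) on VC. Then |KZ| = |Z − K| = 61.51.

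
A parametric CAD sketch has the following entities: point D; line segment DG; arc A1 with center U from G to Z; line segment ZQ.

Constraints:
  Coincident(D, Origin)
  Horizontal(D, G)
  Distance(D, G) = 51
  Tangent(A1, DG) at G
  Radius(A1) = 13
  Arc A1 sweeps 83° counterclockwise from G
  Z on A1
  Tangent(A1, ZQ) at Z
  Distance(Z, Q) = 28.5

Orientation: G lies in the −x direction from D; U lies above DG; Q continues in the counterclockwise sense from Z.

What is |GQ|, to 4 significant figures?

42.95

On A1, G sits at bearing -90° from U; an 83° counterclockwise sweep puts Z at bearing -7°, so Z = U + 13.0·(cos -7°, sin -7°) = (-38.10, 11.42). A1 meets ZQ tangentially, so UZ is at right angles to ZQ, so ZQ runs along (−sin -7°, cos -7°); with |ZQ| = 28.5, Q = (-34.62, 39.70). Then |GQ| = |Q − G| = 42.95.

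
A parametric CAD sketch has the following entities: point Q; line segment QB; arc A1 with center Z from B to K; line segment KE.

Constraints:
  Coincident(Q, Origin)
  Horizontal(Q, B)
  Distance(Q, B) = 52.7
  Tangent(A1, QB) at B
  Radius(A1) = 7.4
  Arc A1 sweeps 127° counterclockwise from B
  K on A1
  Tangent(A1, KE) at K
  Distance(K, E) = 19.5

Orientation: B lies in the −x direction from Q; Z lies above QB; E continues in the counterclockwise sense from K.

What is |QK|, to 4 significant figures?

48.27

Q is at the origin; Q and B share the same y with |QB| = 52.7 and B on the −x side, so B = (-52.70, 0.000). The tangent condition forces ZB to be normal to QB, so Z = B + (0, 7.4) = (-52.70, 7.400). On A1, B sits at bearing -90° from Z; a 127° counterclockwise sweep puts K at bearing 37°, so K = Z + 7.4·(cos 37°, sin 37°) = (-46.79, 11.85). Then |QK| = |K − Q| = 48.27.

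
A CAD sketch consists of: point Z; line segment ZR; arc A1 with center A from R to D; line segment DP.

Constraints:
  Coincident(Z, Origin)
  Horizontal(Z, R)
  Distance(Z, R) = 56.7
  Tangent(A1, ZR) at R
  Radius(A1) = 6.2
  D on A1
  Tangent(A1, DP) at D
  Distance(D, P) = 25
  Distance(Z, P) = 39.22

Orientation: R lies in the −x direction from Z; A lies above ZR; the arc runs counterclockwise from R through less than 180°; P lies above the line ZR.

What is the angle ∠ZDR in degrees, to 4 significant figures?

156.3°

Checks: |ZR| = 56.70 ✓; |AD| = 6.200 ✓; ∠(AD, DP) = 90.00° ✓; |DP| = 25.00 ✓; |ZP| = 39.22 ✓.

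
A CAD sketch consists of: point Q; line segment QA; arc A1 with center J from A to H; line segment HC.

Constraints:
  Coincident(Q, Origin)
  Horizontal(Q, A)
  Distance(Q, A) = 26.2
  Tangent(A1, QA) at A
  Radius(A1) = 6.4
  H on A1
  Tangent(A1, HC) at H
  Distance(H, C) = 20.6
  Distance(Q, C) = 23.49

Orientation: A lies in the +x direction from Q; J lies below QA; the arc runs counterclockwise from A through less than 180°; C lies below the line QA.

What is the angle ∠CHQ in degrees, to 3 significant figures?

68.9°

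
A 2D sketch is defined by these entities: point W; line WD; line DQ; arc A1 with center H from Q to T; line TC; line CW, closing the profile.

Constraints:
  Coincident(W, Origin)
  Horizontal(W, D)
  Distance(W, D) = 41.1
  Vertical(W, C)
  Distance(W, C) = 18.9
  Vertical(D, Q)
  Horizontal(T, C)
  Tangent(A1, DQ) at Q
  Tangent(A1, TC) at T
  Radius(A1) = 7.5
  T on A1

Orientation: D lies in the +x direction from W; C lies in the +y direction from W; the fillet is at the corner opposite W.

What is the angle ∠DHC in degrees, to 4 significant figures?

135.9°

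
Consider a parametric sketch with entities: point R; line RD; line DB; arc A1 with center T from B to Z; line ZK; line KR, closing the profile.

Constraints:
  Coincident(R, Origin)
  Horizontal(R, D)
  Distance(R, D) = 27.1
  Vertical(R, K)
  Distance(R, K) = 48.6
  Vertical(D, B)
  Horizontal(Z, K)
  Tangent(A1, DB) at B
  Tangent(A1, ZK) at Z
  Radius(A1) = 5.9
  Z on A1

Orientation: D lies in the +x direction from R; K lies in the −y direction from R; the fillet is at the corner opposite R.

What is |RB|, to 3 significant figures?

50.6

R is at the origin; R and D share the same y with |RD| = 27.1 and D on the +x side, so D = (27.1, 0.00). R and K share the same x with |RK| = 48.6 and K on the −y side, so K = (0.00, -48.6). The virtual corner opposite R is at (27.1, -48.6). A1 meets DB tangentially, so TB is at right angles to DB and A1 meets ZK tangentially, so TZ is at right angles to ZK, with radius 5.9, so the center T sits 5.9 in from both sides at T = (21.2, -42.7). That places the tangent points at B = (27.1, -42.7) on DB and Z = (21.2, -48.6) on ZK. Then |RB| = |B − R| = 50.6.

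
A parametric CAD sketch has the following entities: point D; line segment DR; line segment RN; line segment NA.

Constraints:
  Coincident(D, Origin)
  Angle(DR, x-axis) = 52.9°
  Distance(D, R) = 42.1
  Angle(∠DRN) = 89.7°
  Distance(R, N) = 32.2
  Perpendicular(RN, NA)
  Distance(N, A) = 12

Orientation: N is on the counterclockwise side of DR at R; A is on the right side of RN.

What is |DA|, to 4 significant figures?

62.84

D is at the origin; DR runs at 52.9° with length 42.1, so R = 42.1·(cos 52.9°, sin 52.9°) = (25.40, 33.58). ∠DRN = 89.7°, so RN runs at 52.9° + (180° − 89.7°) = 143.2° from the x-axis; with |RN| = 32.2, N = R + 32.2·(cos 143.2°, sin 143.2°) = (-0.3885, 52.87). RN is perpendicular to NA; with |NA| = 12.0 on the right of RN, A = N + 12.0·(0.5990, 0.8007) = (6.800, 62.48). Then |DA| = |A − D| = 62.84.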